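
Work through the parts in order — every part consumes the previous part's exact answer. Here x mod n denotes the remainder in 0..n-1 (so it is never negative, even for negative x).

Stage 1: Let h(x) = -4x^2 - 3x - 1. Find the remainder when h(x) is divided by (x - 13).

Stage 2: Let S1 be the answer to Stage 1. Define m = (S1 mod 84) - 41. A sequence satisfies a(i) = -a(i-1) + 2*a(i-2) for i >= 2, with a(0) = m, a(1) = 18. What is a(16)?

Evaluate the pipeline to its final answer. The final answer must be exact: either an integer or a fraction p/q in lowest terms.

Stage 1: remainder = value at the root: -4*(13)^2 - 3*(13)^1 - 1 = (-676) + (-39) + (-1) = -716; answer -716
Stage 2: S1 = -716; m = -1; a(2) = -1*(18) + 2*(-1) = -20; iterating: a(2)=-20, a(3)=56, a(4)=-96, a(5)=208, a(6)=-400, a(7)=816, a(8)=-1616, a(9)=3248, a(10)=-6480, a(11)=12976, a(12)=-25936, a(13)=51888, a(14)=-103760, a(15)=207536, a(16)=-415056; answer -415056

-415056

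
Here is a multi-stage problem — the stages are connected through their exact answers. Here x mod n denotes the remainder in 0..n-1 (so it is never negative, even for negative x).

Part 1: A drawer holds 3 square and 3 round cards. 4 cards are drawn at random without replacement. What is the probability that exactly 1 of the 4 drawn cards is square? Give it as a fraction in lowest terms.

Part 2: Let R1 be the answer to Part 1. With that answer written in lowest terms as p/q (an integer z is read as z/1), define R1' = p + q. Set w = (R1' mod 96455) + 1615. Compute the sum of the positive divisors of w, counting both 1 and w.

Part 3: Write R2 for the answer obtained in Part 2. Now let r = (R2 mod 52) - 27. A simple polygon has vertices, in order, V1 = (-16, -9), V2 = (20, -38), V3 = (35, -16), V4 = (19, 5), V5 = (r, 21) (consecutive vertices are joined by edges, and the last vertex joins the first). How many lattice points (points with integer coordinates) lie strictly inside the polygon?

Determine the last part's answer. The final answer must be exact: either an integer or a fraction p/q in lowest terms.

Part 1: total draws C(6,4) = 15; favorable C(3,1)*C(3,3) = 3; P = 1/5; answer 1/5
Part 2: R1 = 1/5; threaded value p + q = 6; w = 1621; 1621 is prime, so its only divisors are 1 and 1621; sigma = 1 + 1621 = 1622; answer 1622
Part 3: R2 = 1622; r = -17; cross terms: (-16*-38 - 20*-9)=788, (20*-16 - 35*-38)=1010, (35*5 - 19*-16)=479, (19*21 - -17*5)=484, (-17*-9 - -16*21)=489; twice the area = |3250| = 3250; area = 1625; boundary points = 1 + 1 + 1 + 4 + 1 = 8; strictly interior points = area - boundary/2 + 1 = 1622; answer 1622

1622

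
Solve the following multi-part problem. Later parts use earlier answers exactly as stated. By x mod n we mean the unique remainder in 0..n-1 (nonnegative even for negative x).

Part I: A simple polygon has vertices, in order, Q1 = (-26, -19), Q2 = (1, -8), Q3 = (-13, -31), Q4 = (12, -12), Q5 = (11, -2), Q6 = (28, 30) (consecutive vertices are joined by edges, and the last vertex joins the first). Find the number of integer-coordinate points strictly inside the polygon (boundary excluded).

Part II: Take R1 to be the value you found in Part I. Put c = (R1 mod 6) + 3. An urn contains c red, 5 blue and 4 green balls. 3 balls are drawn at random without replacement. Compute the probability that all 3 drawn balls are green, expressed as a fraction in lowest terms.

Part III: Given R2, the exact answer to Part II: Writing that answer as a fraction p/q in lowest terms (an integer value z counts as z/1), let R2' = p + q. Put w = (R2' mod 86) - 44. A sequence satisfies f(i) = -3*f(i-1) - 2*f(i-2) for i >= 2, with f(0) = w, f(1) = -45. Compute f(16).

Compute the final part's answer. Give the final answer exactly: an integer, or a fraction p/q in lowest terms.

1966065

Part I: cross terms: (-26*-8 - 1*-19)=227, (1*-31 - -13*-8)=-135, (-13*-12 - 12*-31)=528, (12*-2 - 11*-12)=108, (11*30 - 28*-2)=386, (28*-19 - -26*30)=248; twice the area = |1362| = 1362; area = 681; boundary points = 1 + 1 + 1 + 1 + 1 + 1 = 6; strictly interior points = area - boundary/2 + 1 = 679; answer 679
Part II: R1 = 679; c = 4; total draws C(13,3) = 286; favorable C(4,3) = 4; P = 2/143; answer 2/143
Part III: R2 = 2/143; threaded value p + q = 145; w = 15; f(2) = -3*(-45) - 2*(15) = 105; iterating: f(2)=105, f(3)=-225, f(4)=465, f(5)=-945, f(6)=1905, f(7)=-3825, f(8)=7665, f(9)=-15345, f(10)=30705, f(11)=-61425, f(12)=122865, f(13)=-245745, f(14)=491505, f(15)=-983025, f(16)=1966065; answer 1966065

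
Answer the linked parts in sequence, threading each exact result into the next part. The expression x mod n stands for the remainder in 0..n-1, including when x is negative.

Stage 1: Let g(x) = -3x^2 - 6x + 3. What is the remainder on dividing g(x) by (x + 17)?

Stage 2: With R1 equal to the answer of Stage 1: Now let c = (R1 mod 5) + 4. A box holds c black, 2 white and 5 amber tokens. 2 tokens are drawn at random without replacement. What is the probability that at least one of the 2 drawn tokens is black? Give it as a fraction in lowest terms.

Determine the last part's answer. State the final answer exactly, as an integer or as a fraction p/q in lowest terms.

Stage 1: remainder = value at the root: -3*(-17)^2 - 6*(-17)^1 + 3 = (-867) + (102) + (3) = -762; answer -762
Stage 2: R1 = -762; c = 7; total draws C(14,2) = 91; complement C(7,2) = 21; favorable 91 - 21 = 70; P = 10/13; answer 10/13

10/13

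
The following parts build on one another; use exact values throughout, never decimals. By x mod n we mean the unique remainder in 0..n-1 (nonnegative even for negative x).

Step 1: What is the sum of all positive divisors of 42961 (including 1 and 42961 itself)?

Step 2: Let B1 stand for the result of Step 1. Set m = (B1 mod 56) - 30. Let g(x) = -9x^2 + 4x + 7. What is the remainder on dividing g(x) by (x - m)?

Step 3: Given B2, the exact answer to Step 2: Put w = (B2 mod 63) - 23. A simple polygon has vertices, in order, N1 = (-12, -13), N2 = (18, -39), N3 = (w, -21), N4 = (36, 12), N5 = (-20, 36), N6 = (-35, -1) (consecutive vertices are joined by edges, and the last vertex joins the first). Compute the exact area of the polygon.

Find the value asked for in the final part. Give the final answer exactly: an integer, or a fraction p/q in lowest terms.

Step 1: 42961 is prime, so its only divisors are 1 and 42961; sigma = 1 + 42961 = 42962; answer 42962
Step 2: B1 = 42962; m = -20; remainder = value at the root: -9*(-20)^2 + 4*(-20)^1 + 7 = (-3600) + (-80) + (7) = -3673; answer -3673
Step 3: B2 = -3673; w = 21; cross terms: (-12*-39 - 18*-13)=702, (18*-21 - 21*-39)=441, (21*12 - 36*-21)=1008, (36*36 - -20*12)=1536, (-20*-1 - -35*36)=1280, (-35*-13 - -12*-1)=443; twice the area = |5410| = 5410; area = 2705; answer 2705

2705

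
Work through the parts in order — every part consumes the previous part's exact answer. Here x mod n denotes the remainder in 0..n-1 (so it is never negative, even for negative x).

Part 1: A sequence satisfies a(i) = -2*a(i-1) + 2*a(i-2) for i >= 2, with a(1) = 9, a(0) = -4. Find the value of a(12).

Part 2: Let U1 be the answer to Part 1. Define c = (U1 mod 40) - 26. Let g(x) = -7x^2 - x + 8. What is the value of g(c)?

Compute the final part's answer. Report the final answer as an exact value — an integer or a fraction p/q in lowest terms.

Part 1: a(2) = -2*(9) + 2*(-4) = -26; iterating: a(2)=-26, a(3)=70, a(4)=-192, a(5)=524, a(6)=-1432, a(7)=3912, a(8)=-10688, a(9)=29200, a(10)=-79776, a(11)=217952, a(12)=-595456; answer -595456
Part 2: U1 = -595456; c = -2; -7*(-2)^2 - 1*(-2)^1 + 8 = (-28) + (2) + (8) = -18; answer -18

-18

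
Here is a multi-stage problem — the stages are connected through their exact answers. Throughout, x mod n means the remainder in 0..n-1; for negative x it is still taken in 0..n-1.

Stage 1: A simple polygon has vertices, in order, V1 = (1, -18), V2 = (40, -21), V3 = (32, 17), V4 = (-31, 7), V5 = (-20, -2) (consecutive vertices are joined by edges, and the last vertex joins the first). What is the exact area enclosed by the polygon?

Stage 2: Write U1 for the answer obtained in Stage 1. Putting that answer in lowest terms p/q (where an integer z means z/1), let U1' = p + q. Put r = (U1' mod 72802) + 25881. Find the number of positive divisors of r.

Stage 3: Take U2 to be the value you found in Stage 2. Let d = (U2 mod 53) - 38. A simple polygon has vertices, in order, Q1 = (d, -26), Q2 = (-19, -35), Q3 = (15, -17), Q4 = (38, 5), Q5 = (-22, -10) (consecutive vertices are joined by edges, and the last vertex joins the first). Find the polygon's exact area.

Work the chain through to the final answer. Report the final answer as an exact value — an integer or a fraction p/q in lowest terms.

2127/2

Stage 1: cross terms: (1*-21 - 40*-18)=699, (40*17 - 32*-21)=1352, (32*7 - -31*17)=751, (-31*-2 - -20*7)=202, (-20*-18 - 1*-2)=362; twice the area = |3366| = 3366; area = 1683; answer 1683
Stage 2: U1 = 1683; threaded value p + q = 1684; r = 27565; 27565 = 5 * 37 * 149; number of divisors = (1+1) * (1+1) * (1+1) = 8; answer 8
Stage 3: U2 = 8; d = -30; cross terms: (-30*-35 - -19*-26)=556, (-19*-17 - 15*-35)=848, (15*5 - 38*-17)=721, (38*-10 - -22*5)=-270, (-22*-26 - -30*-10)=272; twice the area = |2127| = 2127; area = 2127/2; answer 2127/2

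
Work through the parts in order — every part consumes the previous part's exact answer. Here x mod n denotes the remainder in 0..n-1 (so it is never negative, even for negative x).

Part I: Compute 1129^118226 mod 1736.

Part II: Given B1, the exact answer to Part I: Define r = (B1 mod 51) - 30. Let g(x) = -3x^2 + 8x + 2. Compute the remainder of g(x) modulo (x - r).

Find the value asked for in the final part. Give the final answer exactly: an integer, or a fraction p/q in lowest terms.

Part I: squarings mod 1736: 1129^1=1129, 1129^2=417, 1129^4=289, 1129^8=193, 1129^16=793, 1129^32=417, 1129^64=289, 1129^128=193, 1129^256=793, 1129^512=417, 1129^1024=289, 1129^2048=193, 1129^4096=793, 1129^8192=417, 1129^16384=289, 1129^32768=193, 1129^65536=793; 1129^118226 = 1129^2 * 1129^16 * 1129^64 * 1129^128 * 1129^256 * 1129^1024 * 1129^2048 * 1129^16384 * 1129^32768 * 1129^65536 = 865 (mod 1736); answer 865
Part II: B1 = 865; r = 19; remainder = value at the root: -3*(19)^2 + 8*(19)^1 + 2 = (-1083) + (152) + (2) = -929; answer -929

-929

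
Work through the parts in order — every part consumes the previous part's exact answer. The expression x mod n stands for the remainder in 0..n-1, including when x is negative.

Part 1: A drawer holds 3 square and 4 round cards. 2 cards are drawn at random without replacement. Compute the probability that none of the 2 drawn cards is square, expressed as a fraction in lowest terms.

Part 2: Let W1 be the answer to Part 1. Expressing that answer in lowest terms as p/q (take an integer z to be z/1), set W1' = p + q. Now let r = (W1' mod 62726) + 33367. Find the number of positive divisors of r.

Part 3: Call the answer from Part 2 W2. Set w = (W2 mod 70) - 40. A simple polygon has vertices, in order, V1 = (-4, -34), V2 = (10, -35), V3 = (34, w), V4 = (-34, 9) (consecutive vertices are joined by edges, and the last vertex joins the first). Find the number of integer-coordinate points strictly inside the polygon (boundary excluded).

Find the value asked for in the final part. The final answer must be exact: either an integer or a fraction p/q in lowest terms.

Part 1: total draws C(7,2) = 21; favorable C(4,2) = 6; P = 2/7; answer 2/7
Part 2: W1 = 2/7; threaded value p + q = 9; r = 33376; 33376 = 2^5 * 7 * 149; number of divisors = (5+1) * (1+1) * (1+1) = 24; answer 24
Part 3: W2 = 24; w = -16; cross terms: (-4*-35 - 10*-34)=480, (10*-16 - 34*-35)=1030, (34*9 - -34*-16)=-238, (-34*-34 - -4*9)=1192; twice the area = |2464| = 2464; area = 1232; boundary points = 1 + 1 + 1 + 1 = 4; strictly interior points = area - boundary/2 + 1 = 1231; answer 1231

1231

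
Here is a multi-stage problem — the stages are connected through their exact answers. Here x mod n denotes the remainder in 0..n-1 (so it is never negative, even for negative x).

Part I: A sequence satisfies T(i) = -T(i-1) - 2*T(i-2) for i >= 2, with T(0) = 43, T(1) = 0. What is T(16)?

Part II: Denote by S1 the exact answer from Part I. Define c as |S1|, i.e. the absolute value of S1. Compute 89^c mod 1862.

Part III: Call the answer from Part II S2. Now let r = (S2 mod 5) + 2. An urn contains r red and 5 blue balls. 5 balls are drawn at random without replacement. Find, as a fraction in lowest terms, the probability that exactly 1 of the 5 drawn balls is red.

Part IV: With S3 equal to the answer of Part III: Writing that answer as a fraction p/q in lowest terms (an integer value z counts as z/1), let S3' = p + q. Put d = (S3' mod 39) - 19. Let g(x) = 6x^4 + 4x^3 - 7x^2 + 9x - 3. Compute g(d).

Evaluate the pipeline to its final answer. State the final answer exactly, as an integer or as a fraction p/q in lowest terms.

130425

Part I: T(2) = -1*(0) - 2*(43) = -86; iterating: T(2)=-86, T(3)=86, T(4)=86, T(5)=-258, T(6)=86, T(7)=430, T(8)=-602, T(9)=-258, T(10)=1462, T(11)=-946, T(12)=-1978, T(13)=3870, T(14)=86, T(15)=-7826, T(16)=7654; answer 7654
Part II: S1 = 7654; c = 7654; squarings mod 1862: 89^1=89, 89^2=473, 89^4=289, 89^8=1593, 89^16=1605, 89^32=879, 89^64=1773, 89^128=473, 89^256=289, 89^512=1593, 89^1024=1605, 89^2048=879, 89^4096=1773; 89^7654 = 89^2 * 89^4 * 89^32 * 89^64 * 89^128 * 89^256 * 89^1024 * 89^2048 * 89^4096 = 555 (mod 1862); answer 555
Part III: S2 = 555; r = 2; total draws C(7,5) = 21; favorable C(2,1)*C(5,4) = 10; P = 10/21; answer 10/21
Part IV: S3 = 10/21; threaded value p + q = 31; d = 12; 6*(12)^4 + 4*(12)^3 - 7*(12)^2 + 9*(12)^1 - 3 = (124416) + (6912) + (-1008) + (108) + (-3) = 130425; answer 130425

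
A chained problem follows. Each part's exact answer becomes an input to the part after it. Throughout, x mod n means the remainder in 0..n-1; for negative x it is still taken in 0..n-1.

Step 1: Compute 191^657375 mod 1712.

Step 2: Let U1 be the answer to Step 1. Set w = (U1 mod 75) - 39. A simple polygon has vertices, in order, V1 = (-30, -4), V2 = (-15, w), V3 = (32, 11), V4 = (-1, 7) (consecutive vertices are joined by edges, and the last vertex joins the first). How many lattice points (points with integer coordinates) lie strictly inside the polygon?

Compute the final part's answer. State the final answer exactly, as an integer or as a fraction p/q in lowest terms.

134

Step 1: squarings mod 1712: 191^1=191, 191^2=529, 191^4=785, 191^8=1617, 191^16=465, 191^32=513, 191^64=1233, 191^128=33, 191^256=1089, 191^512=1217, 191^1024=209, 191^2048=881, 191^4096=625, 191^8192=289, 191^16384=1345, 191^32768=1153, 191^65536=897, 191^131072=1681, 191^262144=961, 191^524288=753; 191^657375 = 191^1 * 191^2 * 191^4 * 191^8 * 191^16 * 191^64 * 191^128 * 191^256 * 191^512 * 191^1024 * 191^131072 * 191^524288 = 1247 (mod 1712); answer 1247
Step 2: U1 = 1247; w = 8; cross terms: (-30*8 - -15*-4)=-300, (-15*11 - 32*8)=-421, (32*7 - -1*11)=235, (-1*-4 - -30*7)=214; twice the area = |-272| = 272; area = 136; boundary points = 3 + 1 + 1 + 1 = 6; strictly interior points = area - boundary/2 + 1 = 134; answer 134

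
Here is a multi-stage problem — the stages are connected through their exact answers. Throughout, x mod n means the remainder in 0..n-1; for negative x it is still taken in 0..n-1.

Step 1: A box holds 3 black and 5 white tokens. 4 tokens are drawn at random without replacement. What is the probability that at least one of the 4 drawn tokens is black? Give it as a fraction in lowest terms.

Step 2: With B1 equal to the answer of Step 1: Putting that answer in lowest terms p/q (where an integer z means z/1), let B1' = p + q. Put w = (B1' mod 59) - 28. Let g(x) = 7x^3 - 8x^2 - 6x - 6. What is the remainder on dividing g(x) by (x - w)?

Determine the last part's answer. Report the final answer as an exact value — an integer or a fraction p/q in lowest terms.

Step 1: total draws C(8,4) = 70; complement C(5,4) = 5; favorable 70 - 5 = 65; P = 13/14; answer 13/14
Step 2: B1 = 13/14; threaded value p + q = 27; w = -1; remainder = value at the root: 7*(-1)^3 - 8*(-1)^2 - 6*(-1)^1 - 6 = (-7) + (-8) + (6) + (-6) = -15; answer -15

-15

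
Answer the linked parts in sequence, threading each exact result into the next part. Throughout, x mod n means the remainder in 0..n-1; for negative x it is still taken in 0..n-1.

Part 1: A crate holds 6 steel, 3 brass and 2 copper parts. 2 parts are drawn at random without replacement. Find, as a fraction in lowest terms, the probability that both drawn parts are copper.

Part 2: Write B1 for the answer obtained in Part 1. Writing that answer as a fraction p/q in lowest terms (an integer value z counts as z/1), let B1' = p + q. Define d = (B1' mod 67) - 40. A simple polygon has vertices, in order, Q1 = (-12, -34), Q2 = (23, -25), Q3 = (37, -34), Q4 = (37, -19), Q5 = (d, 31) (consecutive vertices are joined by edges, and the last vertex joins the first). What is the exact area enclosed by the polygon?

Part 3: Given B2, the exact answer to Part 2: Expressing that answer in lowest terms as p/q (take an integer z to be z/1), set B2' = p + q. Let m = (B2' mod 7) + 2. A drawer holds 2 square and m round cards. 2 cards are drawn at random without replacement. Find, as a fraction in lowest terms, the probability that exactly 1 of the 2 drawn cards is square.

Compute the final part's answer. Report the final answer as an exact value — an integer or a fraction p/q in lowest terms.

8/15

Part 1: total draws C(11,2) = 55; favorable C(2,2) = 1; P = 1/55; answer 1/55
Part 2: B1 = 1/55; threaded value p + q = 56; d = 16; cross terms: (-12*-25 - 23*-34)=1082, (23*-34 - 37*-25)=143, (37*-19 - 37*-34)=555, (37*31 - 16*-19)=1451, (16*-34 - -12*31)=-172; twice the area = |3059| = 3059; area = 3059/2; answer 3059/2
Part 3: B2 = 3059/2; threaded value p + q = 3061; m = 4; total draws C(6,2) = 15; favorable C(2,1)*C(4,1) = 8; P = 8/15; answer 8/15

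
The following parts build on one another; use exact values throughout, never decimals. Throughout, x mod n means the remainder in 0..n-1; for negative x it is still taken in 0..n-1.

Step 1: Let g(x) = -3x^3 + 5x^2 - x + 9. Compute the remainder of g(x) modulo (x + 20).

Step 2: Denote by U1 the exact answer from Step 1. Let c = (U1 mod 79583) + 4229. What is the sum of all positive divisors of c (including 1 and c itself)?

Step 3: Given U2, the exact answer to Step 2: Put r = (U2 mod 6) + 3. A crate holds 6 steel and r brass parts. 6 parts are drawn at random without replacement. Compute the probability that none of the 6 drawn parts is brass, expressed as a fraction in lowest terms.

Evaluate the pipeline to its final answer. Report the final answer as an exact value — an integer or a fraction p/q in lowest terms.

Step 1: remainder = value at the root: -3*(-20)^3 + 5*(-20)^2 - 1*(-20)^1 + 9 = (24000) + (2000) + (20) + (9) = 26029; answer 26029
Step 2: U1 = 26029; c = 30258; 30258 = 2 * 3^2 * 41^2; sigma = (1 + 2) * (1 + 3 + 9) * (1 + 41 + 1681) = 3 * 13 * 1723 = 67197; answer 67197
Step 3: U2 = 67197; r = 6; total draws C(12,6) = 924; favorable C(6,6) = 1; P = 1/924; answer 1/924

1/924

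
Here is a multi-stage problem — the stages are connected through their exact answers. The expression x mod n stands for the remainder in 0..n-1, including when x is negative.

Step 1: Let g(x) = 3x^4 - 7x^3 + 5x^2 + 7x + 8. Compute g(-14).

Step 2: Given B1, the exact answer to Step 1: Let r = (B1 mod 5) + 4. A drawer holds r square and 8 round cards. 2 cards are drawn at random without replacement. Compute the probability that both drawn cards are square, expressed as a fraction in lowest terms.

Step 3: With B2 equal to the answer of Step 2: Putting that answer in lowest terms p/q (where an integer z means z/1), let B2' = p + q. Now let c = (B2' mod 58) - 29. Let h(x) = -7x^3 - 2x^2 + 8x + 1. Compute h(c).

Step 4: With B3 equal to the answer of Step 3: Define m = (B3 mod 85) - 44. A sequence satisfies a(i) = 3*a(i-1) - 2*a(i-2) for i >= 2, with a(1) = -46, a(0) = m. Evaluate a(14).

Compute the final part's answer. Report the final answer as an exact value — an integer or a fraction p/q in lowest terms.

Step 1: 3*(-14)^4 - 7*(-14)^3 + 5*(-14)^2 + 7*(-14)^1 + 8 = (115248) + (19208) + (980) + (-98) + (8) = 135346; answer 135346
Step 2: B1 = 135346; r = 5; total draws C(13,2) = 78; favorable C(5,2) = 10; P = 5/39; answer 5/39
Step 3: B2 = 5/39; threaded value p + q = 44; c = 15; -7*(15)^3 - 2*(15)^2 + 8*(15)^1 + 1 = (-23625) + (-450) + (120) + (1) = -23954; answer -23954
Step 4: B3 = -23954; m = -28; a(2) = 3*(-46) - 2*(-28) = -82; iterating: a(2)=-82, a(3)=-154, a(4)=-298, a(5)=-586, a(6)=-1162, a(7)=-2314, a(8)=-4618, a(9)=-9226, a(10)=-18442, a(11)=-36874, a(12)=-73738, a(13)=-147466, a(14)=-294922; answer -294922

-294922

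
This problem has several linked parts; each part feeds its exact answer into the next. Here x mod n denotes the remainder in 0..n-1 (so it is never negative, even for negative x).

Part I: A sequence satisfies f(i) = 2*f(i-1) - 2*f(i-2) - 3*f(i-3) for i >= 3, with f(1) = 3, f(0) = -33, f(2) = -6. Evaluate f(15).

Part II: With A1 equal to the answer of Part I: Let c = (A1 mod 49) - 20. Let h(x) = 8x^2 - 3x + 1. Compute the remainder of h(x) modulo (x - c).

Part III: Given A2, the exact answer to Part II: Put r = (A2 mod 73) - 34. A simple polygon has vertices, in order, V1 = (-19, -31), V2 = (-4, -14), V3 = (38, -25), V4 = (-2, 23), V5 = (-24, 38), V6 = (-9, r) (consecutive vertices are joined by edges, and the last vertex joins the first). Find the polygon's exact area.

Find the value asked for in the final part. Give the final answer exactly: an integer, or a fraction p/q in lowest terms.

2575/2

Part I: f(3) = 2*(-6) - 2*(3) - 3*(-33) = 81; iterating: f(3)=81, f(4)=165, f(5)=186, f(6)=-201, f(7)=-1269, f(8)=-2694, f(9)=-2247, f(10)=4701, f(11)=21978, f(12)=41295, f(13)=24531, f(14)=-99462, f(15)=-371871; answer -371871
Part II: A1 = -371871; c = 19; remainder = value at the root: 8*(19)^2 - 3*(19)^1 + 1 = (2888) + (-57) + (1) = 2832; answer 2832
Part III: A2 = 2832; r = 24; cross terms: (-19*-14 - -4*-31)=142, (-4*-25 - 38*-14)=632, (38*23 - -2*-25)=824, (-2*38 - -24*23)=476, (-24*24 - -9*38)=-234, (-9*-31 - -19*24)=735; twice the area = |2575| = 2575; area = 2575/2; answer 2575/2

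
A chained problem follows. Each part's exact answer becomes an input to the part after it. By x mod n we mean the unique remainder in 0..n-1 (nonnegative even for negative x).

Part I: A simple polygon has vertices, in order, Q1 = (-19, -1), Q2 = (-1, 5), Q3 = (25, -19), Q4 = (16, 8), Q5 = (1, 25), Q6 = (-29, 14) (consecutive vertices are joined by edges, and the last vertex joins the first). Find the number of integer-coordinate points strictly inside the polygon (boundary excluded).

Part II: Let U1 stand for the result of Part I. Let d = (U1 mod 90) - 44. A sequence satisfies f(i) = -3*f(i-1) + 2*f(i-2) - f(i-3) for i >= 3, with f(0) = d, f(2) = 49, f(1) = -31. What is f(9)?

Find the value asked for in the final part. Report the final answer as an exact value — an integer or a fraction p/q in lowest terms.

Part I: cross terms: (-19*5 - -1*-1)=-96, (-1*-19 - 25*5)=-106, (25*8 - 16*-19)=504, (16*25 - 1*8)=392, (1*14 - -29*25)=739, (-29*-1 - -19*14)=295; twice the area = |1728| = 1728; area = 864; boundary points = 6 + 2 + 9 + 1 + 1 + 5 = 24; strictly interior points = area - boundary/2 + 1 = 853; answer 853
Part II: U1 = 853; d = -1; f(3) = -3*(49) + 2*(-31) - 1*(-1) = -208; iterating: f(3)=-208, f(4)=753, f(5)=-2724, f(6)=9886, f(7)=-35859, f(8)=130073, f(9)=-471823; answer -471823

-471823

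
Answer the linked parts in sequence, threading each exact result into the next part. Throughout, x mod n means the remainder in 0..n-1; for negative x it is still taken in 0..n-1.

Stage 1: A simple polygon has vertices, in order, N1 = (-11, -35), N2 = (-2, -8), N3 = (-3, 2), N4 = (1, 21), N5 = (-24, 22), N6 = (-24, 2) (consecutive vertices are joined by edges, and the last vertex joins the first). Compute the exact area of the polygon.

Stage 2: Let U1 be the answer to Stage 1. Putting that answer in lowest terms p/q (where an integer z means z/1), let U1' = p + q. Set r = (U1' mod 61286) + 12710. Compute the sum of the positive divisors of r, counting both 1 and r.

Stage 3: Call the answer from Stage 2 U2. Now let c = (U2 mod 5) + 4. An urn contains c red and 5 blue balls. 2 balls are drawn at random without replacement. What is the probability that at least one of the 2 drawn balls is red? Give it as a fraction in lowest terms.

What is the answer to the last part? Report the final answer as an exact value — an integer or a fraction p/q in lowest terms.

Stage 1: cross terms: (-11*-8 - -2*-35)=18, (-2*2 - -3*-8)=-28, (-3*21 - 1*2)=-65, (1*22 - -24*21)=526, (-24*2 - -24*22)=480, (-24*-35 - -11*2)=862; twice the area = |1793| = 1793; area = 1793/2; answer 1793/2
Stage 2: U1 = 1793/2; threaded value p + q = 1795; r = 14505; 14505 = 3 * 5 * 967; sigma = (1 + 3) * (1 + 5) * (1 + 967) = 4 * 6 * 968 = 23232; answer 23232
Stage 3: U2 = 23232; c = 6; total draws C(11,2) = 55; complement C(5,2) = 10; favorable 55 - 10 = 45; P = 9/11; answer 9/11

9/11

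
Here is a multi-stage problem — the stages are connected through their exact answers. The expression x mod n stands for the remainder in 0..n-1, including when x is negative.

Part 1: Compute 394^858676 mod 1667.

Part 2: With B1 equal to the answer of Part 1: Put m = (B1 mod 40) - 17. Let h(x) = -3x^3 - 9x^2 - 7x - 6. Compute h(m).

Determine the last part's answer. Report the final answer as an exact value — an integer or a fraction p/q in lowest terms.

Part 1: squarings mod 1667: 394^1=394, 394^2=205, 394^4=350, 394^8=809, 394^16=1017, 394^32=749, 394^64=889, 394^128=163, 394^256=1564, 394^512=607, 394^1024=42, 394^2048=97, 394^4096=1074, 394^8192=1579, 394^16384=1076, 394^32768=878, 394^65536=730, 394^131072=1127, 394^262144=1542, 394^524288=622; 394^858676 = 394^4 * 394^16 * 394^32 * 394^512 * 394^2048 * 394^4096 * 394^65536 * 394^262144 * 394^524288 = 721 (mod 1667); answer 721
Part 2: B1 = 721; m = -16; -3*(-16)^3 - 9*(-16)^2 - 7*(-16)^1 - 6 = (12288) + (-2304) + (112) + (-6) = 10090; answer 10090

10090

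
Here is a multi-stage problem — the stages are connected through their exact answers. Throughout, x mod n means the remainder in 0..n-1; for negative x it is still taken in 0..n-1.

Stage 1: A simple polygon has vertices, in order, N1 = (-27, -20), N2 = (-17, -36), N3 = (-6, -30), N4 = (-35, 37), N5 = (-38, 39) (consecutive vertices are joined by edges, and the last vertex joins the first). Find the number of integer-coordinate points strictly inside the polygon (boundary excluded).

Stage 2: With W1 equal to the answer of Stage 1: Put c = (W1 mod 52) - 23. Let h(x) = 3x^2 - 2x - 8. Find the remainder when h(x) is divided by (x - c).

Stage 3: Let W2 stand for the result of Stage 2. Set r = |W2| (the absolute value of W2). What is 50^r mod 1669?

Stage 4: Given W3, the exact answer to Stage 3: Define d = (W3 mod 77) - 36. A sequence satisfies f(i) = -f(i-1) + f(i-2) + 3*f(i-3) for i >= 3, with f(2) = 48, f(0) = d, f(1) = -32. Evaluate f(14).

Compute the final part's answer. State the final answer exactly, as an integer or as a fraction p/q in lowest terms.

Stage 1: cross terms: (-27*-36 - -17*-20)=632, (-17*-30 - -6*-36)=294, (-6*37 - -35*-30)=-1272, (-35*39 - -38*37)=41, (-38*-20 - -27*39)=1813; twice the area = |1508| = 1508; area = 754; boundary points = 2 + 1 + 1 + 1 + 1 = 6; strictly interior points = area - boundary/2 + 1 = 752; answer 752
Stage 2: W1 = 752; c = 1; remainder = value at the root: 3*(1)^2 - 2*(1)^1 - 8 = (3) + (-2) + (-8) = -7; answer -7
Stage 3: W2 = -7; r = 7; squarings mod 1669: 50^1=50, 50^2=831, 50^4=1264; 50^7 = 50^1 * 50^2 * 50^4 = 777 (mod 1669); answer 777
Stage 4: W3 = 777; d = -29; f(3) = -1*(48) + 1*(-32) + 3*(-29) = -167; iterating: f(3)=-167, f(4)=119, f(5)=-142, f(6)=-240, f(7)=455, f(8)=-1121, f(9)=856, f(10)=-612, f(11)=-1895, f(12)=3851, f(13)=-7582, f(14)=5748; answer 5748

5748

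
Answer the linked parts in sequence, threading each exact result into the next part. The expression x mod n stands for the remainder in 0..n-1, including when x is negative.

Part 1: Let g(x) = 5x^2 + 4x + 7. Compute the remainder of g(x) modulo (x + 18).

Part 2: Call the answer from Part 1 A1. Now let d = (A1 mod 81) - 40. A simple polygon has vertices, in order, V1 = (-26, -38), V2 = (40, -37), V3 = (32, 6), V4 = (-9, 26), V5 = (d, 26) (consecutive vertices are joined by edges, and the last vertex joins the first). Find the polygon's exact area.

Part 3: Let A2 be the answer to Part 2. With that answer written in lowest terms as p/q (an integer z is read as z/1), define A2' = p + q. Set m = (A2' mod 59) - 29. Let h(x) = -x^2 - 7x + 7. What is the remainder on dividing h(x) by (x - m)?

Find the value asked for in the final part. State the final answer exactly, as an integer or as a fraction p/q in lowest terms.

13

Part 1: remainder = value at the root: 5*(-18)^2 + 4*(-18)^1 + 7 = (1620) + (-72) + (7) = 1555; answer 1555
Part 2: A1 = 1555; d = -24; cross terms: (-26*-37 - 40*-38)=2482, (40*6 - 32*-37)=1424, (32*26 - -9*6)=886, (-9*26 - -24*26)=390, (-24*-38 - -26*26)=1588; twice the area = |6770| = 6770; area = 3385; answer 3385
Part 3: A2 = 3385; threaded value p + q = 3386; m = -6; remainder = value at the root: -1*(-6)^2 - 7*(-6)^1 + 7 = (-36) + (42) + (7) = 13; answer 13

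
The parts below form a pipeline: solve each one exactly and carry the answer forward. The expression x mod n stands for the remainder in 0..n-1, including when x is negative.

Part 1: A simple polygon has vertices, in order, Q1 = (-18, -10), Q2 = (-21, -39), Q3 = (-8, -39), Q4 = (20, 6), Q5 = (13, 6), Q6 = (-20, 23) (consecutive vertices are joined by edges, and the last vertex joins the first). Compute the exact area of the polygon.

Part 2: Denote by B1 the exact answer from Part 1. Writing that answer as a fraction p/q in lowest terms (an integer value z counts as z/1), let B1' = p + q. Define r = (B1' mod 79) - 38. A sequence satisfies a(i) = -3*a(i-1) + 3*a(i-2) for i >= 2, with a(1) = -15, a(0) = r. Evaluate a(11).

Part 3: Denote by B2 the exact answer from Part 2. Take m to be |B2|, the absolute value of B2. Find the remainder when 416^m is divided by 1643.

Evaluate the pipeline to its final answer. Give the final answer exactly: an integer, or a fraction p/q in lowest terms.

Part 1: cross terms: (-18*-39 - -21*-10)=492, (-21*-39 - -8*-39)=507, (-8*6 - 20*-39)=732, (20*6 - 13*6)=42, (13*23 - -20*6)=419, (-20*-10 - -18*23)=614; twice the area = |2806| = 2806; area = 1403; answer 1403
Part 2: B1 = 1403; threaded value p + q = 1404; r = 23; a(2) = -3*(-15) + 3*(23) = 114; iterating: a(2)=114, a(3)=-387, a(4)=1503, a(5)=-5670, a(6)=21519, a(7)=-81567, a(8)=309258, a(9)=-1172475, a(10)=4445199, a(11)=-16853022; answer -16853022
Part 3: B2 = -16853022; m = 16853022; squarings mod 1643: 416^1=416, 416^2=541, 416^4=227, 416^8=596, 416^16=328, 416^32=789, 416^64=1467, 416^128=1402, 416^256=576, 416^512=1533, 416^1024=599, 416^2048=627, 416^4096=452, 416^8192=572, 416^16384=227, 416^32768=596, 416^65536=328, 416^131072=789, 416^262144=1467, 416^524288=1402, 416^1048576=576, 416^2097152=1533, 416^4194304=599, 416^8388608=627, 416^16777216=452; 416^16853022 = 416^2 * 416^4 * 416^8 * 416^16 * 416^2048 * 416^8192 * 416^65536 * 416^16777216 = 1310 (mod 1643); answer 1310

1310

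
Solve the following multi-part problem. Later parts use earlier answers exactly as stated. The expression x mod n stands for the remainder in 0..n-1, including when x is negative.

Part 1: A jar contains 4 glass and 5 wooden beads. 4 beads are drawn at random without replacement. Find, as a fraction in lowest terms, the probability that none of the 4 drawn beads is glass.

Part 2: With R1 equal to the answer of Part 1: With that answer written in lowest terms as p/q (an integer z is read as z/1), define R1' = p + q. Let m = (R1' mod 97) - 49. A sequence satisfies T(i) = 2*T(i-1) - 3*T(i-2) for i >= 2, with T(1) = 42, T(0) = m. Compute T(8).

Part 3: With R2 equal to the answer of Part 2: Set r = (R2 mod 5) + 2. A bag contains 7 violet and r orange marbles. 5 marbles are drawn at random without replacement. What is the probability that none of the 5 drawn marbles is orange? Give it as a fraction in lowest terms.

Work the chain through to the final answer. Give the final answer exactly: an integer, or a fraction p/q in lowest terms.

1/22

Part 1: total draws C(9,4) = 126; favorable C(5,4) = 5; P = 5/126; answer 5/126
Part 2: R1 = 5/126; threaded value p + q = 131; m = -15; T(2) = 2*(42) - 3*(-15) = 129; iterating: T(2)=129, T(3)=132, T(4)=-123, T(5)=-642, T(6)=-915, T(7)=96, T(8)=2937; answer 2937
Part 3: R2 = 2937; r = 4; total draws C(11,5) = 462; favorable C(7,5) = 21; P = 1/22; answer 1/22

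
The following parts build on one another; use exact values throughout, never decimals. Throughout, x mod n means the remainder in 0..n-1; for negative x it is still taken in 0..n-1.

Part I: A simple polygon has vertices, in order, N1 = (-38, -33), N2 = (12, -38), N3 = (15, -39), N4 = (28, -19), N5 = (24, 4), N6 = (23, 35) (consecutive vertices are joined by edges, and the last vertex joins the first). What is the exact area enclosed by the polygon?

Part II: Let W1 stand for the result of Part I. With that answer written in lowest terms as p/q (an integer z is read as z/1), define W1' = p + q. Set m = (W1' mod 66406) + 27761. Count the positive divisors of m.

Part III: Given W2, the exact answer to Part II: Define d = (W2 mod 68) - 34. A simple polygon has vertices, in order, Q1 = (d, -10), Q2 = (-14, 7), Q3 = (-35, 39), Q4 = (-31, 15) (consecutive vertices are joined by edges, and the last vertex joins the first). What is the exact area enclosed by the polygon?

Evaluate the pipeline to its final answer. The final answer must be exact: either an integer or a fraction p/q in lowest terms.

569/2

Part I: cross terms: (-38*-38 - 12*-33)=1840, (12*-39 - 15*-38)=102, (15*-19 - 28*-39)=807, (28*4 - 24*-19)=568, (24*35 - 23*4)=748, (23*-33 - -38*35)=571; twice the area = |4636| = 4636; area = 2318; answer 2318
Part II: W1 = 2318; threaded value p + q = 2319; m = 30080; 30080 = 2^7 * 5 * 47; number of divisors = (7+1) * (1+1) * (1+1) = 32; answer 32
Part III: W2 = 32; d = -2; cross terms: (-2*7 - -14*-10)=-154, (-14*39 - -35*7)=-301, (-35*15 - -31*39)=684, (-31*-10 - -2*15)=340; twice the area = |569| = 569; area = 569/2; answer 569/2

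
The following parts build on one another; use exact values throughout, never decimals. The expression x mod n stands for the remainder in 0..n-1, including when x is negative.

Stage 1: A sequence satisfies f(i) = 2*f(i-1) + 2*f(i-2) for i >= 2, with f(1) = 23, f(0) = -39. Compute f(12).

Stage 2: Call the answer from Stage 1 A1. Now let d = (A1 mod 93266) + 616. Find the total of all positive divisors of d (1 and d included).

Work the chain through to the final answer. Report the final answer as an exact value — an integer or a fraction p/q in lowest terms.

Stage 1: f(2) = 2*(23) + 2*(-39) = -32; iterating: f(2)=-32, f(3)=-18, f(4)=-100, f(5)=-236, f(6)=-672, f(7)=-1816, f(8)=-4976, f(9)=-13584, f(10)=-37120, f(11)=-101408, f(12)=-277056; answer -277056
Stage 2: A1 = -277056; d = 3358; 3358 = 2 * 23 * 73; sigma = (1 + 2) * (1 + 23) * (1 + 73) = 3 * 24 * 74 = 5328; answer 5328

5328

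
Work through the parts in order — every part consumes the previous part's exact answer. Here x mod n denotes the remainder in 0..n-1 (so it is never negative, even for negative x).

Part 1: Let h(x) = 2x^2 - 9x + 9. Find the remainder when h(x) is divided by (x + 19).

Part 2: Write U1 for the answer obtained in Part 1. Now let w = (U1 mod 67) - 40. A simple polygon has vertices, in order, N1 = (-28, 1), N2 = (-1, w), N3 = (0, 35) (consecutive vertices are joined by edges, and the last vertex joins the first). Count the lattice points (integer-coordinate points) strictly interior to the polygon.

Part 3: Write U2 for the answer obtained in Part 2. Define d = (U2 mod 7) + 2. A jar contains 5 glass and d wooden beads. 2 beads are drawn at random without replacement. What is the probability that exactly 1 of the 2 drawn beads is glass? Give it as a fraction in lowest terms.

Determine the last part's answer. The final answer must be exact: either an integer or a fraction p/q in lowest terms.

5/9

Part 1: remainder = value at the root: 2*(-19)^2 - 9*(-19)^1 + 9 = (722) + (171) + (9) = 902; answer 902
Part 2: U1 = 902; w = -9; cross terms: (-28*-9 - -1*1)=253, (-1*35 - 0*-9)=-35, (0*1 - -28*35)=980; twice the area = |1198| = 1198; area = 599; boundary points = 1 + 1 + 2 = 4; strictly interior points = area - boundary/2 + 1 = 598; answer 598
Part 3: U2 = 598; d = 5; total draws C(10,2) = 45; favorable C(5,1)*C(5,1) = 25; P = 5/9; answer 5/9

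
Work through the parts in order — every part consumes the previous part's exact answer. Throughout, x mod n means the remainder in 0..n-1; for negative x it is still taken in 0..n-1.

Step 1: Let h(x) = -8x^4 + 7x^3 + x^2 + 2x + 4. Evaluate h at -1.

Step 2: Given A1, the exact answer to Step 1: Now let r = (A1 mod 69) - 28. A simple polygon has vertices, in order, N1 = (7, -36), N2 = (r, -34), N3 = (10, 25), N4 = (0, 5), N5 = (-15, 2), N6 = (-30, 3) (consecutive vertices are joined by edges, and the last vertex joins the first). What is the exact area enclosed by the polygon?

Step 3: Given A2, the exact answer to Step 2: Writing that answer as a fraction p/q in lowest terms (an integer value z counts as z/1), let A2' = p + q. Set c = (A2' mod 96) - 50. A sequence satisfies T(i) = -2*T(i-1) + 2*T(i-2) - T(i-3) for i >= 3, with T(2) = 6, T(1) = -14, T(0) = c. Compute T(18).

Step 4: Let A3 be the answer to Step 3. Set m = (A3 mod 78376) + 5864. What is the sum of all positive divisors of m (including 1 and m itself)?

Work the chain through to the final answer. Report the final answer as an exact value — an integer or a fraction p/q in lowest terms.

Step 1: -8*(-1)^4 + 7*(-1)^3 + 1*(-1)^2 + 2*(-1)^1 + 4 = (-8) + (-7) + (1) + (-2) + (4) = -12; answer -12
Step 2: A1 = -12; r = 29; cross terms: (7*-34 - 29*-36)=806, (29*25 - 10*-34)=1065, (10*5 - 0*25)=50, (0*2 - -15*5)=75, (-15*3 - -30*2)=15, (-30*-36 - 7*3)=1059; twice the area = |3070| = 3070; area = 1535; answer 1535
Step 3: A2 = 1535; threaded value p + q = 1536; c = -50; T(3) = -2*(6) + 2*(-14) - 1*(-50) = 10; iterating: T(3)=10, T(4)=6, T(5)=2, T(6)=-2, T(7)=2, T(8)=-10, T(9)=26, T(10)=-74, T(11)=210, T(12)=-594, T(13)=1682, T(14)=-4762, T(15)=13482, T(16)=-38170, T(17)=108066, T(18)=-305954; answer -305954
Step 4: A3 = -305954; m = 13414; 13414 = 2 * 19 * 353; sigma = (1 + 2) * (1 + 19) * (1 + 353) = 3 * 20 * 354 = 21240; answer 21240

21240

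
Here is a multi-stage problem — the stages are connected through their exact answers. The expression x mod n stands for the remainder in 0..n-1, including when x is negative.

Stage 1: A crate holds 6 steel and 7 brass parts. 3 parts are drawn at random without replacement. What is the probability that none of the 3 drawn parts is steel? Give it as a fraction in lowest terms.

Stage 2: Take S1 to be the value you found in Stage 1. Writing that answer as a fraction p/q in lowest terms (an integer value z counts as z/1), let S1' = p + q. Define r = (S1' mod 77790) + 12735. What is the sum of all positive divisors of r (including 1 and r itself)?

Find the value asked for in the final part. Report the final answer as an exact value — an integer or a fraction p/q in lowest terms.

Stage 1: total draws C(13,3) = 286; favorable C(7,3) = 35; P = 35/286; answer 35/286
Stage 2: S1 = 35/286; threaded value p + q = 321; r = 13056; 13056 = 2^8 * 3 * 17; sigma = (1 + 2 + 4 + 8 + 16 + 32 + 64 + 128 + 256) * (1 + 3) * (1 + 17) = 511 * 4 * 18 = 36792; answer 36792

36792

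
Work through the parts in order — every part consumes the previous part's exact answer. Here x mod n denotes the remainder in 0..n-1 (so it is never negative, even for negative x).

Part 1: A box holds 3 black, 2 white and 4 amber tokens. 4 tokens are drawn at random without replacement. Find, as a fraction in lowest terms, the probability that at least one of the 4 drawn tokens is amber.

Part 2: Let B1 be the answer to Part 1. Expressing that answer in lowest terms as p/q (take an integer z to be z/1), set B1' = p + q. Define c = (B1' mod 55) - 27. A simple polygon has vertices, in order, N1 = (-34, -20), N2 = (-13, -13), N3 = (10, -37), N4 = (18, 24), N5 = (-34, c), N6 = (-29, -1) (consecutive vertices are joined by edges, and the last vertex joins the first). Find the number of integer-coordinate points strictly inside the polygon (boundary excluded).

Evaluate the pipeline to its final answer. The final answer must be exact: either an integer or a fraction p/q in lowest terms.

1541

Part 1: total draws C(9,4) = 126; complement C(5,4) = 5; favorable 126 - 5 = 121; P = 121/126; answer 121/126
Part 2: B1 = 121/126; threaded value p + q = 247; c = 0; cross terms: (-34*-13 - -13*-20)=182, (-13*-37 - 10*-13)=611, (10*24 - 18*-37)=906, (18*0 - -34*24)=816, (-34*-1 - -29*0)=34, (-29*-20 - -34*-1)=546; twice the area = |3095| = 3095; area = 3095/2; boundary points = 7 + 1 + 1 + 4 + 1 + 1 = 15; strictly interior points = area - boundary/2 + 1 = 1541; answer 1541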